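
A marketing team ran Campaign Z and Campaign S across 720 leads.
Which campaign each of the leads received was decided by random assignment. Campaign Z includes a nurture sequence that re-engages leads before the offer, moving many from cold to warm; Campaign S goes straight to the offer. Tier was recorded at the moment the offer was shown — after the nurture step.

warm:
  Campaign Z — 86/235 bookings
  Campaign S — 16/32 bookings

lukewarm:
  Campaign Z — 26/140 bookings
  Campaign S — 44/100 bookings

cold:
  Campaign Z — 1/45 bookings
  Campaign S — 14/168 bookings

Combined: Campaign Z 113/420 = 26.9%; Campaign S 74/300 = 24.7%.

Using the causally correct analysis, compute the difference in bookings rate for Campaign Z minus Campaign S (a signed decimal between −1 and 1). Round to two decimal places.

+0.02

Campaign S is higher inside every engagement tier stratum but Campaign Z is higher in aggregate. Whether to stratify depends on how engagement tier relates to the campaign.
The distribution of engagement tier is itself part of what the campaign does — it is an intermediate outcome. Holding it fixed would remove that part of the effect; the total effect is the pooled difference.
The causal difference is the pooled difference: 0.269 − 0.247 = +0.022.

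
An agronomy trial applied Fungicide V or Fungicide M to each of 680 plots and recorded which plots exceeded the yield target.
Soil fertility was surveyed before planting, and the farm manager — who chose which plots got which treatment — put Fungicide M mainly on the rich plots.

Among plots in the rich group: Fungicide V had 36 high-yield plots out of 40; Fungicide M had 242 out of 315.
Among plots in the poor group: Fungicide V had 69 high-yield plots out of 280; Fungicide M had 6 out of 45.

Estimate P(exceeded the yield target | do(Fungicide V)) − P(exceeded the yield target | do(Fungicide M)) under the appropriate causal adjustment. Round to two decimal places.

+0.12

The stratified and pooled comparisons disagree (Fungicide V wins within each soil fertility; Fungicide M wins overall), so the answer turns on the causal role of soil fertility.
Nothing the fungicide does changes soil fertility; the imbalance is an allocation artefact. With soil fertility also predicting the outcome, the pooled figure is confounded, and the within-stratum comparison is the causal one.
Adjusting over the population distribution of soil fertility: 0.522·(0.900−0.768) + 0.478·(0.246−0.133) = +0.123.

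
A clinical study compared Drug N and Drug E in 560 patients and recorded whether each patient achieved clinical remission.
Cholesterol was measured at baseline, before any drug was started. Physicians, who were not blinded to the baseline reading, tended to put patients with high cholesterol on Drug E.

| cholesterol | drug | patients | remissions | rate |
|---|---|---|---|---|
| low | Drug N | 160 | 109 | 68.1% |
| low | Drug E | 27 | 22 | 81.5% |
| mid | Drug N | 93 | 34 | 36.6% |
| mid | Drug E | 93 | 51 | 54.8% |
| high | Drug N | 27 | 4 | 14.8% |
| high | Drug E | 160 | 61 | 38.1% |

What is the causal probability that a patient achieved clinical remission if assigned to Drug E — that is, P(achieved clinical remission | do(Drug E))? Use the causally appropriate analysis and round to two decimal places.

0.58

Since cholesterol is a pre-existing factor (not a product of the drug) and it affects the outcome on its own, it is a confounder. The stratified rates, not the pooled rate, identify the causal effect.
Standardising Drug E to the population cholesterol mix: 0.334·22/27 + 0.332·51/93 + 0.334·61/160 = 0.582.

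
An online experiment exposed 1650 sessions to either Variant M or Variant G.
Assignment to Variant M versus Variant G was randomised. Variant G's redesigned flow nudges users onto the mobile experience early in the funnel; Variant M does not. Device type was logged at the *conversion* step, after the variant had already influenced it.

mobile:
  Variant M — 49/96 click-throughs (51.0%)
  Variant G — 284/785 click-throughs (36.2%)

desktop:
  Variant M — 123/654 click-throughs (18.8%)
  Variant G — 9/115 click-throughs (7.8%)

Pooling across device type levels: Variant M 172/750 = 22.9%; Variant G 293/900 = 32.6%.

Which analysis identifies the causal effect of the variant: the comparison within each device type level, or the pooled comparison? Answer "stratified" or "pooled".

pooled

Device type is recorded after the variant and is itself shifted by it — it sits on the causal path from variant to outcome. Conditioning on a mediator would strip out part of the effect we want; the pooled comparison gives the total causal effect.
Pooled: Variant M 22.9% vs Variant G 32.6%; Variant G is higher overall.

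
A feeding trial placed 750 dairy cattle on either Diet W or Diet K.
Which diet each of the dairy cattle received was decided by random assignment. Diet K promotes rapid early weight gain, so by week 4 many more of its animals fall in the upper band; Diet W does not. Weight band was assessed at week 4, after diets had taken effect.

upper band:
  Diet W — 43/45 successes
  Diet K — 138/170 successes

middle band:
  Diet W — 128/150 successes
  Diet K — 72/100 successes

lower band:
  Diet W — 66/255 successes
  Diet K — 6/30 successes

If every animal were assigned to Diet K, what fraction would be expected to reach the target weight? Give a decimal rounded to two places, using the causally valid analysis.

0.72

Within every week-4 weight band level Diet W has the higher rate, yet pooled Diet K does — Simpson's reversal.
Week-4 weight band here is a post-treatment variable shaped by the diet; conditioning on it would introduce bias rather than remove it. The overall comparison is the causal one.
So P(outcome | do(Diet K)) is just the pooled rate for Diet K: 216/300 = 0.720.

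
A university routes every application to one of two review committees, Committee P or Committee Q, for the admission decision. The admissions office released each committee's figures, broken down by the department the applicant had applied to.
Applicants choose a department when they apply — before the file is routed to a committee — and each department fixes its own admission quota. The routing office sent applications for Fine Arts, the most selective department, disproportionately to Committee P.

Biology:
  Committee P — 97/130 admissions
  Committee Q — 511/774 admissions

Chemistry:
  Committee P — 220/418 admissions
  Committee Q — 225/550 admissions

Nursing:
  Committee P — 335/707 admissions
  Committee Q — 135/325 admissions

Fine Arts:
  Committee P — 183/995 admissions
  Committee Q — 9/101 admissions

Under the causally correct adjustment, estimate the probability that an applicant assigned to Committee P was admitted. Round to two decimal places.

0.47

Within every department level Committee P has the higher rate, yet pooled Committee Q does — Simpson's reversal.
Department satisfies the back-door criterion: it is not a descendant of the review committee, and it blocks the spurious path from review committee to outcome. Adjusting for it (i.e., using the within-department rates) gives the causal effect.
Standardising Committee P to the population department mix: 0.226·97/130 + 0.242·220/418 + 0.258·335/707 + 0.274·183/995 = 0.469.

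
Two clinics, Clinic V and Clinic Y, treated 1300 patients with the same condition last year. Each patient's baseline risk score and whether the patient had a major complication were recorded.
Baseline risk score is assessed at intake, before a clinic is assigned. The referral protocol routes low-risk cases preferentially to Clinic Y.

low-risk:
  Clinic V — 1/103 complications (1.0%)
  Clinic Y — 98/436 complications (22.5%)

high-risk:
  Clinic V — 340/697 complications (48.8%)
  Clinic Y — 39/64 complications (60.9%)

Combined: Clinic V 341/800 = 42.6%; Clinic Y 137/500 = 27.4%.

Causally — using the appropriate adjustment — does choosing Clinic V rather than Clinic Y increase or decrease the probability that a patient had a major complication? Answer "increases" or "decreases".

Baseline risk score satisfies the back-door criterion: it is not a descendant of the clinic, and it blocks the spurious path from clinic to outcome. Adjusting for it (i.e., using the within-baseline risk score rates) gives the causal effect.
Within each level — low-risk: 1.0% vs 22.5%; high-risk: 48.8% vs 60.9% — Clinic V is lower every time.

decreases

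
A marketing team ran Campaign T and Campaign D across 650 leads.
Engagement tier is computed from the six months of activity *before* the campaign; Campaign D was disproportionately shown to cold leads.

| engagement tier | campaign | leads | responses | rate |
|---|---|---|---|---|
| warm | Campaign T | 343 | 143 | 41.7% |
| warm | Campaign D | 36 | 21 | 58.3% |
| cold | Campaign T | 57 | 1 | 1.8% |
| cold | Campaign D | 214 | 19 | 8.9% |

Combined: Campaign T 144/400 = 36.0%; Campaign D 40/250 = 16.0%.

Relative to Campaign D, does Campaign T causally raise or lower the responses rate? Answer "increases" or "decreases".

The engagement tier-specific comparison favours Campaign D throughout, but the pooled figures favour Campaign T. The question is whether to condition on engagement tier.
Since engagement tier is a pre-existing factor (not a product of the campaign) and it affects the outcome on its own, it is a confounder. The stratified rates, not the pooled rate, identify the causal effect.
Within each level — warm: 41.7% vs 58.3%; cold: 1.8% vs 8.9% — Campaign D is higher every time.

decreases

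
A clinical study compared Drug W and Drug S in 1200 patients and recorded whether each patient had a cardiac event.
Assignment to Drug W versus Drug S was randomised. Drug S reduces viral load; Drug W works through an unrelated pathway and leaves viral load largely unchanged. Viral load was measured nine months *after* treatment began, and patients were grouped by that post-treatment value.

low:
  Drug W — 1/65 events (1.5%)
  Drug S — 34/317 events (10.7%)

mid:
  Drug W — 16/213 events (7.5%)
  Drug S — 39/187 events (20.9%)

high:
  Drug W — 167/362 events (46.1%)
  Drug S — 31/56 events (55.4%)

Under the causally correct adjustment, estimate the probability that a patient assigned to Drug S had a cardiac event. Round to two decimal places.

0.19

The stratified and pooled comparisons disagree (Drug W wins within each viral load; Drug S wins overall), so the answer turns on the causal role of viral load.
Because the drug influences viral load, viral load is a post-treatment mediator, not a confounder. Stratifying on it would bias the estimate; the causal effect is the crude pooled difference.
So P(outcome | do(Drug S)) is just the pooled rate for Drug S: 104/560 = 0.186.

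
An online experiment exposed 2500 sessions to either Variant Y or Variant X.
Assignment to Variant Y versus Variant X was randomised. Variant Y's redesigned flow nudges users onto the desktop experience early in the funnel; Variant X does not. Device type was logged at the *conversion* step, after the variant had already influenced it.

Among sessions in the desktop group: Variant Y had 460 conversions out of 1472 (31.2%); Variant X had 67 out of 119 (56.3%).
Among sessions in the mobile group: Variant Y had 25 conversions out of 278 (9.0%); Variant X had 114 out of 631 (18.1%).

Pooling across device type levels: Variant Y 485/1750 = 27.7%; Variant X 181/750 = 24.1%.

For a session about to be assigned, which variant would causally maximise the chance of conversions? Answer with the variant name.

Device type here is a post-treatment variable shaped by the variant; conditioning on it would introduce bias rather than remove it. The overall comparison is the causal one.
Pooled: Variant Y 27.7% vs Variant X 24.1%; Variant Y is higher overall.

Variant Y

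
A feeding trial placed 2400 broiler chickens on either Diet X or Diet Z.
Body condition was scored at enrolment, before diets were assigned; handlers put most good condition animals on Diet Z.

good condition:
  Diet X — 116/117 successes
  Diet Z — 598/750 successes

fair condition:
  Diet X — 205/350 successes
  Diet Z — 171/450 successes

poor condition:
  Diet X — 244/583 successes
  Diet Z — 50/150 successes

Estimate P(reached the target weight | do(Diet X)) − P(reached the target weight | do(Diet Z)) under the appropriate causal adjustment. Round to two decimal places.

+0.16

Starting body condition satisfies the back-door criterion: it is not a descendant of the diet, and it blocks the spurious path from diet to outcome. Adjusting for it (i.e., using the within-starting body condition rates) gives the causal effect.
Adjusting over the population distribution of starting body condition: 0.361·(0.991−0.797) + 0.333·(0.586−0.380) + 0.305·(0.419−0.333) = +0.165.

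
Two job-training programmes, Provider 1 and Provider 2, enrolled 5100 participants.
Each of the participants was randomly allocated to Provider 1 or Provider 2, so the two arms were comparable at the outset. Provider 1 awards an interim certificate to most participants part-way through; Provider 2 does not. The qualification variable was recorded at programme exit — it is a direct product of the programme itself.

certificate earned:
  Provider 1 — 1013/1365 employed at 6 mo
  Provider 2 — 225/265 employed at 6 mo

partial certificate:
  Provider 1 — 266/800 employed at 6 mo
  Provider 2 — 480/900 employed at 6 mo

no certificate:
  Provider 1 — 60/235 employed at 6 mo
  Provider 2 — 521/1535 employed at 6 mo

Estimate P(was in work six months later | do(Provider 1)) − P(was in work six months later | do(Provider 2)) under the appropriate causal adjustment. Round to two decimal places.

+0.10

The qualification attained during the programme-specific comparison favours Provider 2 throughout, but the pooled figures favour Provider 1. The question is whether to condition on qualification attained during the programme.
Qualification attained during the programme lies on the pathway programme → qualification attained during the programme → outcome, so adjusting for it blocks the indirect effect. For the total causal effect of programme, use the unadjusted pooled rates.
The causal difference is the pooled difference: 0.558 − 0.454 = +0.104.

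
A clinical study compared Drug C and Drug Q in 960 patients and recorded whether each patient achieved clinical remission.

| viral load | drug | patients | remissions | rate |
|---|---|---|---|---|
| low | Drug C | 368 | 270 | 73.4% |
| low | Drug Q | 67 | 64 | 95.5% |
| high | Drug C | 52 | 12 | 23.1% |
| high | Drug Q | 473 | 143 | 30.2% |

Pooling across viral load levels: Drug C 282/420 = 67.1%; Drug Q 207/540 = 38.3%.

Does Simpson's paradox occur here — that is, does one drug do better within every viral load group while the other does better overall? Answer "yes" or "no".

yes

Within each viral load level (low 73.4% vs 95.5%; high 23.1% vs 30.2%), Drug Q has the higher rate every time. Pooled: 67.1% vs 38.3% — Drug C has the higher rate overall. The two comparisons disagree.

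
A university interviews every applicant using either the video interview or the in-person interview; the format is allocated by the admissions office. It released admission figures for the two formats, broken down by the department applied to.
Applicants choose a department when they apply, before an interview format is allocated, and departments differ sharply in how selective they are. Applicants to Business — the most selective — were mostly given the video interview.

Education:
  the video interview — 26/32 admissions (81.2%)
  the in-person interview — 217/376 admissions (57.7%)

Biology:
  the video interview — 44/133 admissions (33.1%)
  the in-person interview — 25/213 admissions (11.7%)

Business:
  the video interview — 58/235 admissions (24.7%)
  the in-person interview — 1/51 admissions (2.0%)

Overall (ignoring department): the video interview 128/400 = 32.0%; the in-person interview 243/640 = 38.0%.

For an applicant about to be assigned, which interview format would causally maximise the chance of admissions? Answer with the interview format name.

the video interview

the video interview is higher inside every department stratum but the in-person interview is higher in aggregate. Whether to stratify depends on how department relates to the interview format.
Department is set before the interview format has any effect — it is not caused by the interview format — and it independently drives the outcome. That makes it a confounder, so the causal comparison is within department levels.
Within each level — Education: 81.2% vs 57.7%; Biology: 33.1% vs 11.7%; Business: 24.7% vs 2.0% — the video interview is higher every time.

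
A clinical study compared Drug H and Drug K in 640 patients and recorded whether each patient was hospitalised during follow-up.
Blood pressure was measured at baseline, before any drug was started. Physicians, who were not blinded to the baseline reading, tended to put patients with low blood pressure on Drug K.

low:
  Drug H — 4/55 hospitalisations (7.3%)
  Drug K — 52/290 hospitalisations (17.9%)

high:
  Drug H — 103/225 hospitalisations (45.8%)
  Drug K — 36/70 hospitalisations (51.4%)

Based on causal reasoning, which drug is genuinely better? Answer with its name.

Drug H

The blood pressure-specific comparison favours Drug H throughout, but the pooled figures favour Drug K. The question is whether to condition on blood pressure.
Blood pressure differs across drugs for reasons unrelated to any effect of the drug itself, and it separately predicts the outcome — a classic confounder. We must compare within blood pressure levels.
Within each level — low: 7.3% vs 17.9%; high: 45.8% vs 51.4% — Drug H is lower every time.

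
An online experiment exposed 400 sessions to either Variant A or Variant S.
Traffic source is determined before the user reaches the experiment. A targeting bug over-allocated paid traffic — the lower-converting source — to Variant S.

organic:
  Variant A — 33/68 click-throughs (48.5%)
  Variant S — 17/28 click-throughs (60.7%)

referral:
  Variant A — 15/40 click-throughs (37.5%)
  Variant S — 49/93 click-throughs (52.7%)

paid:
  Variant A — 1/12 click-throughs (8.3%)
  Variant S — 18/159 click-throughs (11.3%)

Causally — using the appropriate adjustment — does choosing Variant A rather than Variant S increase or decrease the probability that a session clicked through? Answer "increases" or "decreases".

Nothing the variant does changes traffic source; the imbalance is an allocation artefact. With traffic source also predicting the outcome, the pooled figure is confounded, and the within-stratum comparison is the causal one.
Within each level — organic: 48.5% vs 60.7%; referral: 37.5% vs 52.7%; paid: 8.3% vs 11.3% — Variant S is higher every time.

decreases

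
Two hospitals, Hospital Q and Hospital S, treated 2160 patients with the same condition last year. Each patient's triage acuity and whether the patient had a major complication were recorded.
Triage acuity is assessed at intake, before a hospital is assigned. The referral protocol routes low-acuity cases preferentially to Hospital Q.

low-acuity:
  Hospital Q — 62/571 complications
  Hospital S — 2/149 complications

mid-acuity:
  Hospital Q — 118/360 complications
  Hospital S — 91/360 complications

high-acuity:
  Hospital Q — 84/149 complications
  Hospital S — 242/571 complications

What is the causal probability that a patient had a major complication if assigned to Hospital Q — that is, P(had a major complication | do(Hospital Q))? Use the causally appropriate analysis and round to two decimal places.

Hospital S is lower inside every triage acuity stratum but Hospital Q is lower in aggregate. Whether to stratify depends on how triage acuity relates to the hospital.
Triage acuity differs across hospitals for reasons unrelated to any effect of the hospital itself, and it separately predicts the outcome — a classic confounder. We must compare within triage acuity levels.
Standardising Hospital Q to the population triage acuity mix: 0.333·62/571 + 0.333·118/360 + 0.333·84/149 = 0.333.

0.33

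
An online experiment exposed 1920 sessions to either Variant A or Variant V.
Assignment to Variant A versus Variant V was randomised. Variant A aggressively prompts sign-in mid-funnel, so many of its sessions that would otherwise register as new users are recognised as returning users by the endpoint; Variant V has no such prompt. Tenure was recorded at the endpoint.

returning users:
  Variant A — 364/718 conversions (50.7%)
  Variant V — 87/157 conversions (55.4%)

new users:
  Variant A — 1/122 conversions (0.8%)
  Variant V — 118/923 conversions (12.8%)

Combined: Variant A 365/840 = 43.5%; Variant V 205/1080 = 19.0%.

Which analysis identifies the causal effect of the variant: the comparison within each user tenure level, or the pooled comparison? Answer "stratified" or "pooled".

pooled

Stratifying would compare variants among sessions the variants themselves sorted into user tenure groups — a form of selection on an intermediate. The unconditioned pooled rates give the total causal effect.
Pooled: Variant A 43.5% vs Variant V 19.0%; Variant A is higher overall.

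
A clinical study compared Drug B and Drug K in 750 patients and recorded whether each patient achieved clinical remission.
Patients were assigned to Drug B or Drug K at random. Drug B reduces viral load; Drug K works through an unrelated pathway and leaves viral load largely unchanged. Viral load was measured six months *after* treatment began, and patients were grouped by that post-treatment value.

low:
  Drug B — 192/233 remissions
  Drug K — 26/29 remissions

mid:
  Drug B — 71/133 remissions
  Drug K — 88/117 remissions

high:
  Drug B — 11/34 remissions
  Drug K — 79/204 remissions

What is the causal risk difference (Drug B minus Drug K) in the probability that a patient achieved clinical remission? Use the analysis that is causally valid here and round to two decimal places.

Because the drug influences viral load, viral load is a post-treatment mediator, not a confounder. Stratifying on it would bias the estimate; the causal effect is the crude pooled difference.
The causal difference is the pooled difference: 0.685 − 0.551 = +0.134.

+0.13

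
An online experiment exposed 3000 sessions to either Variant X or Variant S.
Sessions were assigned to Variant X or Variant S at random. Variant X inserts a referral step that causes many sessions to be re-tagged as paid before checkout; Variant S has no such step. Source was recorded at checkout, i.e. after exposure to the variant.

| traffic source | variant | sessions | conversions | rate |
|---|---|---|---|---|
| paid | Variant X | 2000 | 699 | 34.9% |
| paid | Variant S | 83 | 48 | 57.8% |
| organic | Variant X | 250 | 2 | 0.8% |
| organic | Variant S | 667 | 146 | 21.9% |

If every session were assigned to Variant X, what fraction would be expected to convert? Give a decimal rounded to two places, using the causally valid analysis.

The stratified and pooled comparisons disagree (Variant S wins within each traffic source; Variant X wins overall), so the answer turns on the causal role of traffic source.
The distribution of traffic source is itself part of what the variant does — it is an intermediate outcome. Holding it fixed would remove that part of the effect; the total effect is the pooled difference.
So P(outcome | do(Variant X)) is just the pooled rate for Variant X: 701/2250 = 0.312.

0.31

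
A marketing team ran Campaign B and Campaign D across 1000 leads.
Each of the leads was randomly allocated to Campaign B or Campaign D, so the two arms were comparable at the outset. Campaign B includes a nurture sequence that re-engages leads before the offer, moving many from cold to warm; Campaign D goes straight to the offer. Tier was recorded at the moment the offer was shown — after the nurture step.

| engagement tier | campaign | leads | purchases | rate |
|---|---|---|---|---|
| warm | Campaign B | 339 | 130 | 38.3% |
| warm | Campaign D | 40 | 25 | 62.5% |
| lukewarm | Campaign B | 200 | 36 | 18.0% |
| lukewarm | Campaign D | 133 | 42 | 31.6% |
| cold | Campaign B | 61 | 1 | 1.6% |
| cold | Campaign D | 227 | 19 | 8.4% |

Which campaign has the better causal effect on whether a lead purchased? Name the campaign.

Campaign B

The engagement tier-specific comparison favours Campaign D throughout, but the pooled figures favour Campaign B. The question is whether to condition on engagement tier.
Engagement tier is recorded after the campaign and is itself shifted by it — it sits on the causal path from campaign to outcome. Conditioning on a mediator would strip out part of the effect we want; the pooled comparison gives the total causal effect.
Pooled: Campaign B 27.8% vs Campaign D 21.5%; Campaign B is higher overall.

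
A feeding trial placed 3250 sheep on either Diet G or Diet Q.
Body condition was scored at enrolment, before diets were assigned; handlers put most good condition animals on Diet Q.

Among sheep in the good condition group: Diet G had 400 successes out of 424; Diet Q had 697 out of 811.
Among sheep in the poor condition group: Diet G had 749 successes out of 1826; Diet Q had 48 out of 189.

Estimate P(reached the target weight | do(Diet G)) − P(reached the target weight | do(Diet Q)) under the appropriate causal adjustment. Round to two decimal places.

+0.13

The starting body condition-specific comparison favours Diet G throughout, but the pooled figures favour Diet Q. The question is whether to condition on starting body condition.
Here starting body condition is a common cause — it drives both which diet a case falls under and the outcome. The crude comparison mixes populations; the stratum-specific rates are the causally relevant ones.
Adjusting over the population distribution of starting body condition: 0.380·(0.943−0.859) + 0.620·(0.410−0.254) = +0.129.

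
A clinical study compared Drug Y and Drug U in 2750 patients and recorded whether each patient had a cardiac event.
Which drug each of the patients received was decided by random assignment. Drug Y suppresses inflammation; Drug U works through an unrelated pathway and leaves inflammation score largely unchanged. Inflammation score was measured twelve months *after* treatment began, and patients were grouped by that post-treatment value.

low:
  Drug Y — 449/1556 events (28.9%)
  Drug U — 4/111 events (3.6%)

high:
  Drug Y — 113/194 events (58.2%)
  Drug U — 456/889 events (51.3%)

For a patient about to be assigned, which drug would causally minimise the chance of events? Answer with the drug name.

Inflammation score lies on the pathway drug → inflammation score → outcome, so adjusting for it blocks the indirect effect. For the total causal effect of drug, use the unadjusted pooled rates.
Pooled: Drug Y 32.1% vs Drug U 46.0%; Drug Y is lower overall.

Drug Y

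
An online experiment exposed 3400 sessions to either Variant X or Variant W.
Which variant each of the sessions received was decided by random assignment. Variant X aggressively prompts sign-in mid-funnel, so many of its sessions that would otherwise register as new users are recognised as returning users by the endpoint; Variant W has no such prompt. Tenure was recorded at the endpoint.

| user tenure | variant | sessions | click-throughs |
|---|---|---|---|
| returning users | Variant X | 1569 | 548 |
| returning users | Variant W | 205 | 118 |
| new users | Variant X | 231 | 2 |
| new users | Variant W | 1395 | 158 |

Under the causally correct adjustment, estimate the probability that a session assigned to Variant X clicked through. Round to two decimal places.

0.31

User tenure lies on the pathway variant → user tenure → outcome, so adjusting for it blocks the indirect effect. For the total causal effect of variant, use the unadjusted pooled rates.
So P(outcome | do(Variant X)) is just the pooled rate for Variant X: 550/1800 = 0.306.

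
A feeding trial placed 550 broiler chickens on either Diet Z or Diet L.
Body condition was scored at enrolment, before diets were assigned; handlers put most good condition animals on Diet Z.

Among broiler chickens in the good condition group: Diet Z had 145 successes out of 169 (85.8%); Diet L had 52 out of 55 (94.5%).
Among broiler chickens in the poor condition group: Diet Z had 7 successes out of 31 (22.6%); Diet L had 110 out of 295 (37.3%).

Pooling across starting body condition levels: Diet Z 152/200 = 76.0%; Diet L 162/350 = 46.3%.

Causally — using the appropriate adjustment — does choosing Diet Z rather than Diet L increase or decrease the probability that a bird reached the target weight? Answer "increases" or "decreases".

decreases

Since starting body condition is a pre-existing factor (not a product of the diet) and it affects the outcome on its own, it is a confounder. The stratified rates, not the pooled rate, identify the causal effect.
Within each level — good condition: 85.8% vs 94.5%; poor condition: 22.6% vs 37.3% — Diet L is higher every time.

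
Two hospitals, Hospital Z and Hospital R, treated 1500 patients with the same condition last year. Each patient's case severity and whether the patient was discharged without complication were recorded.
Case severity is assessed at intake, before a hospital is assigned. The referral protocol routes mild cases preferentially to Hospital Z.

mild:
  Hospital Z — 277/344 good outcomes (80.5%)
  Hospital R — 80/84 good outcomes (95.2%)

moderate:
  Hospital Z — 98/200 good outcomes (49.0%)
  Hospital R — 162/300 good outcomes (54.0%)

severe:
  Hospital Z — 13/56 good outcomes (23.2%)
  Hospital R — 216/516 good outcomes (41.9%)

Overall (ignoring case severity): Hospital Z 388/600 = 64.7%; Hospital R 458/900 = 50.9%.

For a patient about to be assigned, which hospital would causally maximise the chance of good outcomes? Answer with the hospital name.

Hospital R

The imbalance in case severity arose from how patients were allocated, not from anything the hospital did; and case severity independently affects the outcome. The pooled gap is confounded — condition on case severity.
Within each level — mild: 80.5% vs 95.2%; moderate: 49.0% vs 54.0%; severe: 23.2% vs 41.9% — Hospital R is higher every time.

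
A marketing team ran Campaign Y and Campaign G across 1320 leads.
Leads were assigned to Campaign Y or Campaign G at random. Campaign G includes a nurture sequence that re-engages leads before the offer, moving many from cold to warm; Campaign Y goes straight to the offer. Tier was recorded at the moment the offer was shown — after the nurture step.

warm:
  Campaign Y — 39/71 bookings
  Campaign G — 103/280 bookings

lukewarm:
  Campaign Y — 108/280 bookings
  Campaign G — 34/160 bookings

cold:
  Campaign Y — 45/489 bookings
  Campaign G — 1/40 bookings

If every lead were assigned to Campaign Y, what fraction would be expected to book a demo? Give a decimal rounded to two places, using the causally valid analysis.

Within every engagement tier level Campaign Y has the higher rate, yet pooled Campaign G does — Simpson's reversal.
Engagement tier here is a post-treatment variable shaped by the campaign; conditioning on it would introduce bias rather than remove it. The overall comparison is the causal one.
So P(outcome | do(Campaign Y)) is just the pooled rate for Campaign Y: 192/840 = 0.229.

0.23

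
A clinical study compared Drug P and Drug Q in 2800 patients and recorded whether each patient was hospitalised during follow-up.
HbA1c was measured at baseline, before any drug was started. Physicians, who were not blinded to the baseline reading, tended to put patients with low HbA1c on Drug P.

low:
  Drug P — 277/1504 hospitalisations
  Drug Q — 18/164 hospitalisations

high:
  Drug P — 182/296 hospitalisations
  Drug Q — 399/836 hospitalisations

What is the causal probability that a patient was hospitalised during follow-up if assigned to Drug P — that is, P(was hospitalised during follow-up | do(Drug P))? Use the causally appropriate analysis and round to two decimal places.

0.36

The HbA1c-specific comparison favours Drug Q throughout, but the pooled figures favour Drug P. The question is whether to condition on HbA1c.
HbA1c satisfies the back-door criterion: it is not a descendant of the drug, and it blocks the spurious path from drug to outcome. Adjusting for it (i.e., using the within-HbA1c rates) gives the causal effect.
Standardising Drug P to the population HbA1c mix: 0.596·277/1504 + 0.404·182/296 = 0.358.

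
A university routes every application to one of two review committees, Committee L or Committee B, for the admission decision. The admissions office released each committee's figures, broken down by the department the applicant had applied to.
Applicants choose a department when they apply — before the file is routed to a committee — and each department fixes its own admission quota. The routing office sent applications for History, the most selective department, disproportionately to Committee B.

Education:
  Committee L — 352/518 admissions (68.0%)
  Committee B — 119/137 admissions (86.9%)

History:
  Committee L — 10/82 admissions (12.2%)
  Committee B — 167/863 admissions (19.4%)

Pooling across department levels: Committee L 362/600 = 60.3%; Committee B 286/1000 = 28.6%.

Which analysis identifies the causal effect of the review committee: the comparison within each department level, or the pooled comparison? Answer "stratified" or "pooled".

stratified

Here department is a common cause — it drives both which review committee a case falls under and the outcome. The crude comparison mixes populations; the stratum-specific rates are the causally relevant ones.
Within each level — Education: 68.0% vs 86.9%; History: 12.2% vs 19.4% — Committee B is higher every time.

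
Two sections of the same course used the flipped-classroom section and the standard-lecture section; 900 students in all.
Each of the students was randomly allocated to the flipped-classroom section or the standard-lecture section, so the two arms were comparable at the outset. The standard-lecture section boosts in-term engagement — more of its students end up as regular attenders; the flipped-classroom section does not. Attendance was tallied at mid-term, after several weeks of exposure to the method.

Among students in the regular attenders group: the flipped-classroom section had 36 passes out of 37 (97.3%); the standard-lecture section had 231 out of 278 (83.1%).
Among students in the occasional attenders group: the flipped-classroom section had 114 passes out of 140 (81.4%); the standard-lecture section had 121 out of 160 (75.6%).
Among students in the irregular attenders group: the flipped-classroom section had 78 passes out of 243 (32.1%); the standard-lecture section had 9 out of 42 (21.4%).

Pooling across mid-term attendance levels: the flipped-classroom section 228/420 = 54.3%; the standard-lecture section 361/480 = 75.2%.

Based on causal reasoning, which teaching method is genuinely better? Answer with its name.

the standard-lecture section

The mid-term attendance-specific comparison favours the flipped-classroom section throughout, but the pooled figures favour the standard-lecture section. The question is whether to condition on mid-term attendance.
Mid-term attendance lies on the pathway teaching method → mid-term attendance → outcome, so adjusting for it blocks the indirect effect. For the total causal effect of teaching method, use the unadjusted pooled rates.
Pooled: the flipped-classroom section 54.3% vs the standard-lecture section 75.2%; the standard-lecture section is higher overall.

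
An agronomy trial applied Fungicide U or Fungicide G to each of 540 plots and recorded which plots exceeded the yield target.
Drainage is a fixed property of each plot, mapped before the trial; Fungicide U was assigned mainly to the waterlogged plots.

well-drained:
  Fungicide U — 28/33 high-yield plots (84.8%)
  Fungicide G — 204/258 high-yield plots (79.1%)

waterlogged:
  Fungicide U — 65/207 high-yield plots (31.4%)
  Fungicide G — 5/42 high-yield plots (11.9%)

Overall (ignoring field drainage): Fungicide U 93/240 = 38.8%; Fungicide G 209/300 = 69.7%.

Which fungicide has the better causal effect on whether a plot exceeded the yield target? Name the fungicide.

Field drainage satisfies the back-door criterion: it is not a descendant of the fungicide, and it blocks the spurious path from fungicide to outcome. Adjusting for it (i.e., using the within-field drainage rates) gives the causal effect.
Within each level — well-drained: 84.8% vs 79.1%; waterlogged: 31.4% vs 11.9% — Fungicide U is higher every time.

Fungicide U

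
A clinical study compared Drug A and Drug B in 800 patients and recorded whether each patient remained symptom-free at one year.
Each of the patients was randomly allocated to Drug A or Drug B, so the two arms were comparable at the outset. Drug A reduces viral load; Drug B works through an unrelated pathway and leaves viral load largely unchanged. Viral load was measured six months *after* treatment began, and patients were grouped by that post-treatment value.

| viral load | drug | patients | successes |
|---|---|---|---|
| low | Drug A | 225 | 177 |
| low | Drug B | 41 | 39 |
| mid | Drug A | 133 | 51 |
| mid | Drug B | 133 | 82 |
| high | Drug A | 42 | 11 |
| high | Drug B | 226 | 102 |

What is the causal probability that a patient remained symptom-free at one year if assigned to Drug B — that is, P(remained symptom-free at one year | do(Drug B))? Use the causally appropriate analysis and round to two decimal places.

The viral load-specific comparison favours Drug B throughout, but the pooled figures favour Drug A. The question is whether to condition on viral load.
Viral load is recorded after the drug and is itself shifted by it — it sits on the causal path from drug to outcome. Conditioning on a mediator would strip out part of the effect we want; the pooled comparison gives the total causal effect.
So P(outcome | do(Drug B)) is just the pooled rate for Drug B: 223/400 = 0.557.

0.56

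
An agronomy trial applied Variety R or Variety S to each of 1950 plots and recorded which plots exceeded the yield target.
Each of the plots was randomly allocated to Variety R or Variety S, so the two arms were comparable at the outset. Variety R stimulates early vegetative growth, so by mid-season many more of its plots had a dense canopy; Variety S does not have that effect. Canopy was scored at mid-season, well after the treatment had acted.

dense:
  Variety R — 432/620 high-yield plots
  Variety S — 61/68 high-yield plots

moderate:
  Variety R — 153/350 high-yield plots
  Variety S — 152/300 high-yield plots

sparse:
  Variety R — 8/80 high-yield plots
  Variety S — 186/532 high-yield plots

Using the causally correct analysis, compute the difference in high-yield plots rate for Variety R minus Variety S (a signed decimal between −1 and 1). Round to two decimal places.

+0.12

The mid-season canopy-specific comparison favours Variety S throughout, but the pooled figures favour Variety R. The question is whether to condition on mid-season canopy.
Stratifying would compare varietys among plots the varietys themselves sorted into mid-season canopy groups — a form of selection on an intermediate. The unconditioned pooled rates give the total causal effect.
The causal difference is the pooled difference: 0.565 − 0.443 = +0.121.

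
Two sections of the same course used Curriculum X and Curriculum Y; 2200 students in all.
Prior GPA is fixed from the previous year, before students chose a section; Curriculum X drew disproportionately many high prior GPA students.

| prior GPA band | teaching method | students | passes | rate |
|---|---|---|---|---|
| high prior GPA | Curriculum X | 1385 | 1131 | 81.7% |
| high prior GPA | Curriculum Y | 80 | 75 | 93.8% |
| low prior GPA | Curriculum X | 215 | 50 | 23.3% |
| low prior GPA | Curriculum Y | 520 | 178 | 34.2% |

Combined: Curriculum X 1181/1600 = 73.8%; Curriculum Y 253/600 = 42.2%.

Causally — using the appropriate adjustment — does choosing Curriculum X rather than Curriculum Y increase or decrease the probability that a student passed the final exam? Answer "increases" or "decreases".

Nothing the teaching method does changes prior GPA band; the imbalance is an allocation artefact. With prior GPA band also predicting the outcome, the pooled figure is confounded, and the within-stratum comparison is the causal one.
Within each level — high prior GPA: 81.7% vs 93.8%; low prior GPA: 23.3% vs 34.2% — Curriculum Y is higher every time.

decreases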